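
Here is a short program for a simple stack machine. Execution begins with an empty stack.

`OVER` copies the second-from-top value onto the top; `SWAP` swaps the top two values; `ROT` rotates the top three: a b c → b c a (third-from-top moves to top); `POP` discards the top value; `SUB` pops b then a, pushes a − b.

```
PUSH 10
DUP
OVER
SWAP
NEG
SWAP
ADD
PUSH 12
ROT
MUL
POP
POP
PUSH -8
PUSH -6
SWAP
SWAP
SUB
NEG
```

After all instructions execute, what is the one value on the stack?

2

PUSH 10  10
DUP      10 10
OVER     10 10 10
SWAP     10 10 10
NEG      10 10 -10
SWAP     10 -10 10
ADD      10 0
PUSH 12  10 0 12
ROT      0 12 10
MUL      0 120
POP      0
POP      (empty)
PUSH -8  -8
PUSH -6  -8 -6
SWAP     -6 -8
SWAP     -8 -6
SUB      -2
NEG      2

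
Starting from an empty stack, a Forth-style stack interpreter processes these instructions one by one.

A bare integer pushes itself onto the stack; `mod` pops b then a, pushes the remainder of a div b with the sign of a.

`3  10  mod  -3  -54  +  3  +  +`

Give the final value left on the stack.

-51

3   : 3
10  : 3 10
mod : 3
-3  : 3 -3
-54 : 3 -3 -54
+   : 3 -57
3   : 3 -57 3
+   : 3 -54
+   : -51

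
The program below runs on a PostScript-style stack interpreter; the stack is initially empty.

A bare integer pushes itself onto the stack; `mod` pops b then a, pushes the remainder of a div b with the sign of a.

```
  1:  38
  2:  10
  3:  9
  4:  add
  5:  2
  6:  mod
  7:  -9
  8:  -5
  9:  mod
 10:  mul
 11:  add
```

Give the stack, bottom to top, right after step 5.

38  : [38]
10  : [38, 10]
9   : [38, 10, 9]
add : [38, 19]
2   : [38, 19, 2]

[38, 19, 2]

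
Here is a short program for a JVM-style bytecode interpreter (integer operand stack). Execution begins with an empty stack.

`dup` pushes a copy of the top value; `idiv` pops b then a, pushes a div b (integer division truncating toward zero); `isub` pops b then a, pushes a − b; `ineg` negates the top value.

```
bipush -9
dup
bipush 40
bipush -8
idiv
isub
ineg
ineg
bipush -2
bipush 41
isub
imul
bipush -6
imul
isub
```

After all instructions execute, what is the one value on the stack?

bipush -9 : -9
dup       : -9 -9
bipush 40 : -9 -9 40
bipush -8 : -9 -9 40 -8
idiv      : -9 -9 -5
isub      : -9 -4
ineg      : -9 4
ineg      : -9 -4
bipush -2 : -9 -4 -2
bipush 41 : -9 -4 -2 41
isub      : -9 -4 -43
imul      : -9 172
bipush -6 : -9 172 -6
imul      : -9 -1032
isub      : 1023

1023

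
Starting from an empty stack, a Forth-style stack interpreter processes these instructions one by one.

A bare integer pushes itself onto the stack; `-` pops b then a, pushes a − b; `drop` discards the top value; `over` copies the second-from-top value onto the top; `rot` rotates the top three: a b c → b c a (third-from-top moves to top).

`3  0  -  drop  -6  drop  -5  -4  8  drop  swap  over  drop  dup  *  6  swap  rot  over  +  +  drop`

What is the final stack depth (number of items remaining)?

1

3     [3]
0     [3, 0]
-     [3]
drop  []
-6    [-6]
drop  []
-5    [-5]
-4    [-5, -4]
8     [-5, -4, 8]
drop  [-5, -4]
swap  [-4, -5]
over  [-4, -5, -4]
drop  [-4, -5]
dup   [-4, -5, -5]
*     [-4, 25]
6     [-4, 25, 6]
swap  [-4, 6, 25]
rot   [6, 25, -4]
over  [6, 25, -4, 25]
+     [6, 25, 21]
+     [6, 46]
drop  [6]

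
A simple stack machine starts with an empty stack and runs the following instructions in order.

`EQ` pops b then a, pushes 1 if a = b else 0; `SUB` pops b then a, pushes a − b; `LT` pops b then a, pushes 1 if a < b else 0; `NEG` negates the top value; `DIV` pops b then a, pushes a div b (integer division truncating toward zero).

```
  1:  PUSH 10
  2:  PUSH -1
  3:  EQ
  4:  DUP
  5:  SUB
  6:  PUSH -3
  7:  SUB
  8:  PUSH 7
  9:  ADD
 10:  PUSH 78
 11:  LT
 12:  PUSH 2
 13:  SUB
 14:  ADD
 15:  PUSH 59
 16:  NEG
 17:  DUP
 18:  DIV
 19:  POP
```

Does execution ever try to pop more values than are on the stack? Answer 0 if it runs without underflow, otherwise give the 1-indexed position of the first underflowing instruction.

14

PUSH 10 : [10]
PUSH -1 : [10, -1]
EQ      : [0]
DUP     : [0, 0]
SUB     : [0]
PUSH -3 : [0, -3]
SUB     : [3]
PUSH 7  : [3, 7]
ADD     : [10]
PUSH 78 : [10, 78]
LT      : [1]
PUSH 2  : [1, 2]
SUB     : [-1]
ADD  — needs 2 operands, stack has 1 → underflow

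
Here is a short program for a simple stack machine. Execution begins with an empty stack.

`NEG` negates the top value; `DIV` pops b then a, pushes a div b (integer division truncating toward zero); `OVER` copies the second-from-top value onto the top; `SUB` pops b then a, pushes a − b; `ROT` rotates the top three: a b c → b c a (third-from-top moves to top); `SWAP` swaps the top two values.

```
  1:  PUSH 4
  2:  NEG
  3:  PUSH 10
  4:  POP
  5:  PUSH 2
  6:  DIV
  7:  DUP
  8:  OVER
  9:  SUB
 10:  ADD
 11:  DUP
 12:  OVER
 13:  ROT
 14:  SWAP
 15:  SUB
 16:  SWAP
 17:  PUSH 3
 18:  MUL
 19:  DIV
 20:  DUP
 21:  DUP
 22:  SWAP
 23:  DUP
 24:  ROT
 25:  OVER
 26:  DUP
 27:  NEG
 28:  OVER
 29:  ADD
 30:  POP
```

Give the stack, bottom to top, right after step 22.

PUSH 4  → [4]
NEG     → [-4]
PUSH 10 → [-4, 10]
POP     → [-4]
PUSH 2  → [-4, 2]
DIV     → [-2]
DUP     → [-2, -2]
OVER    → [-2, -2, -2]
SUB     → [-2, 0]
ADD     → [-2]
DUP     → [-2, -2]
OVER    → [-2, -2, -2]
ROT     → [-2, -2, -2]
SWAP    → [-2, -2, -2]
SUB     → [-2, 0]
SWAP    → [0, -2]
PUSH 3  → [0, -2, 3]
MUL     → [0, -6]
DIV     → [0]
DUP     → [0, 0]
DUP     → [0, 0, 0]
SWAP    → [0, 0, 0]

[0, 0, 0]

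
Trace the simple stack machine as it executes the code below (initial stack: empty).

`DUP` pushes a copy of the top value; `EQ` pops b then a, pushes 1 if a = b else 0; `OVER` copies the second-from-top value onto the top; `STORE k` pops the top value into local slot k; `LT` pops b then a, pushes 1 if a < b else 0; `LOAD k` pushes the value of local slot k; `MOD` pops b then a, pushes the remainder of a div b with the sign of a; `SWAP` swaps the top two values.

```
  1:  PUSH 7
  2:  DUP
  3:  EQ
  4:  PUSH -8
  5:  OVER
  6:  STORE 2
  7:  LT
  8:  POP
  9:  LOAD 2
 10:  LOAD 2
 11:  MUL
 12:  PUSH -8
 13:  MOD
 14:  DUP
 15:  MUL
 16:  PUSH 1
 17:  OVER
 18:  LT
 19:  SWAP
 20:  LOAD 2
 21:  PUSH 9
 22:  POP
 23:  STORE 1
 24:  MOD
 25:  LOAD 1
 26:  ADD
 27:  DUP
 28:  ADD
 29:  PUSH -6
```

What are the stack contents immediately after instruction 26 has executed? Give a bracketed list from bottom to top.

[1]

PUSH 7  -> 7
DUP     -> 7 7
EQ      -> 1
PUSH -8 -> 1 -8
OVER    -> 1 -8 1
STORE 2 -> 1 -8
LT      -> 0
POP     -> (empty)
LOAD 2  -> 1
LOAD 2  -> 1 1
MUL     -> 1
PUSH -8 -> 1 -8
MOD     -> 1
DUP     -> 1 1
MUL     -> 1
PUSH 1  -> 1 1
OVER    -> 1 1 1
LT      -> 1 0
SWAP    -> 0 1
LOAD 2  -> 0 1 1
PUSH 9  -> 0 1 1 9
POP     -> 0 1 1
STORE 1 -> 0 1
MOD     -> 0
LOAD 1  -> 0 1
ADD     -> 1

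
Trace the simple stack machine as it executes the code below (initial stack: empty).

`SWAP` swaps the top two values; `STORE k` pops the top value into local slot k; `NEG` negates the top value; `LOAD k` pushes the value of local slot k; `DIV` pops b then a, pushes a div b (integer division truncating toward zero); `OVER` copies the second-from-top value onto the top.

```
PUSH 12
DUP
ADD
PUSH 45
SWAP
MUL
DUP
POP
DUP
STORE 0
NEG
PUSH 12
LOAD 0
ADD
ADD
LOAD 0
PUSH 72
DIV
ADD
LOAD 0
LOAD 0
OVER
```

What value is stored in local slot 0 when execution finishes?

1080

PUSH 12  12
DUP      12 12
ADD      24
PUSH 45  24 45
SWAP     45 24
MUL      1080
DUP      1080 1080
POP      1080
DUP      1080 1080
STORE 0  1080
NEG      -1080
PUSH 12  -1080 12
LOAD 0   -1080 12 1080
ADD      -1080 1092
ADD      12
LOAD 0   12 1080
PUSH 72  12 1080 72
DIV      12 15
ADD      27
LOAD 0   27 1080
LOAD 0   27 1080 1080
OVER     27 1080 1080 1080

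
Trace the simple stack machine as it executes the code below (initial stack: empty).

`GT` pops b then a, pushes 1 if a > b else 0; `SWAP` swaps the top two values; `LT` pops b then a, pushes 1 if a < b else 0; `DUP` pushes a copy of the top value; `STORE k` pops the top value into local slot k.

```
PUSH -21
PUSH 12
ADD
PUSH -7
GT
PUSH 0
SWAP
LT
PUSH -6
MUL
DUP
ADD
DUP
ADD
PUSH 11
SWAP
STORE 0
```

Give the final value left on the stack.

11

PUSH -21 → -21
PUSH 12  → -21 12
ADD      → -9
PUSH -7  → -9 -7
GT       → 0
PUSH 0   → 0 0
SWAP     → 0 0
LT       → 0
PUSH -6  → 0 -6
MUL      → 0
DUP      → 0 0
ADD      → 0
DUP      → 0 0
ADD      → 0
PUSH 11  → 0 11
SWAP     → 11 0
STORE 0  → 11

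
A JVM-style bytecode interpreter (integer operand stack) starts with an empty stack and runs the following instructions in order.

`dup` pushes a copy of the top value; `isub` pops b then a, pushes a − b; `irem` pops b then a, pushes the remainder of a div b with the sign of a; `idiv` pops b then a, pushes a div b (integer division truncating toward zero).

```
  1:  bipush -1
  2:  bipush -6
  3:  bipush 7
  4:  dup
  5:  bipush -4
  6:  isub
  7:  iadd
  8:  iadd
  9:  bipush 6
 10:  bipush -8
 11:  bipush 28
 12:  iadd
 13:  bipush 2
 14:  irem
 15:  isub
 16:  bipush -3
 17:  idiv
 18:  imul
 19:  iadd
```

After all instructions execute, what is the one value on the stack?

bipush -1 → [-1]
bipush -6 → [-1, -6]
bipush 7  → [-1, -6, 7]
dup       → [-1, -6, 7, 7]
bipush -4 → [-1, -6, 7, 7, -4]
isub      → [-1, -6, 7, 11]
iadd      → [-1, -6, 18]
iadd      → [-1, 12]
bipush 6  → [-1, 12, 6]
bipush -8 → [-1, 12, 6, -8]
bipush 28 → [-1, 12, 6, -8, 28]
iadd      → [-1, 12, 6, 20]
bipush 2  → [-1, 12, 6, 20, 2]
irem      → [-1, 12, 6, 0]
isub      → [-1, 12, 6]
bipush -3 → [-1, 12, 6, -3]
idiv      → [-1, 12, -2]
imul      → [-1, -24]
iadd      → [-25]

-25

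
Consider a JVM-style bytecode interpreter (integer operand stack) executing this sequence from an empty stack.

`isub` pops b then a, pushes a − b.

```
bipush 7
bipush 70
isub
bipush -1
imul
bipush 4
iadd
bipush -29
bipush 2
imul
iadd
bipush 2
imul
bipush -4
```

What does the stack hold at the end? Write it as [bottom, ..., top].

[18, -4]

bipush 7   → [7]
bipush 70  → [7, 70]
isub       → [-63]
bipush -1  → [-63, -1]
imul       → [63]
bipush 4   → [63, 4]
iadd       → [67]
bipush -29 → [67, -29]
bipush 2   → [67, -29, 2]
imul       → [67, -58]
iadd       → [9]
bipush 2   → [9, 2]
imul       → [18]
bipush -4  → [18, -4]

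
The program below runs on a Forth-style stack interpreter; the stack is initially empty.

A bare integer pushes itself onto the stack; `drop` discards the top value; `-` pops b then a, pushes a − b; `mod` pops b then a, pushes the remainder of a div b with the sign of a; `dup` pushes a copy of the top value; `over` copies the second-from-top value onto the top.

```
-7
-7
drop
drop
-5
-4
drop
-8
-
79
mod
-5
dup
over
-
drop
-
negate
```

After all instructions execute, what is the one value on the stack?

-8

-7      [-7]
-7      [-7, -7]
drop    [-7]
drop    []
-5      [-5]
-4      [-5, -4]
drop    [-5]
-8      [-5, -8]
-       [3]
79      [3, 79]
mod     [3]
-5      [3, -5]
dup     [3, -5, -5]
over    [3, -5, -5, -5]
-       [3, -5, 0]
drop    [3, -5]
-       [8]
negate  [-8]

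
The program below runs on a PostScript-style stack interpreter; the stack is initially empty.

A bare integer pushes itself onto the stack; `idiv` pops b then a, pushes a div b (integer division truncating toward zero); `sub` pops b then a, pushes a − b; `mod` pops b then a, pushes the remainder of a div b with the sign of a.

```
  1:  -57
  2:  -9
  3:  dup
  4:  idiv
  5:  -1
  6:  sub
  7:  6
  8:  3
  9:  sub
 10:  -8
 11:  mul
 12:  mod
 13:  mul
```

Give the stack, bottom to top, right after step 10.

-57   -57
-9    -57 -9
dup   -57 -9 -9
idiv  -57 1
-1    -57 1 -1
sub   -57 2
6     -57 2 6
3     -57 2 6 3
sub   -57 2 3
-8    -57 2 3 -8

[-57, 2, 3, -8]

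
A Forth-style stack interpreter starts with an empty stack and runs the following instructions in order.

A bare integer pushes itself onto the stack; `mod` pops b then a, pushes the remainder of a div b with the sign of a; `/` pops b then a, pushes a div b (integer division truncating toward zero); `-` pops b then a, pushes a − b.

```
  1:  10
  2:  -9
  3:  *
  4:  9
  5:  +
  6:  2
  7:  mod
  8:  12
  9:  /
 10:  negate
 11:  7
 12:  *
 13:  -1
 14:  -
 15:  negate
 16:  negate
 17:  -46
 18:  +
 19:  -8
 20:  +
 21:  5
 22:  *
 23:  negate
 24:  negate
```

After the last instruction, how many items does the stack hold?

1

10     -> [10]
-9     -> [10, -9]
*      -> [-90]
9      -> [-90, 9]
+      -> [-81]
2      -> [-81, 2]
mod    -> [-1]
12     -> [-1, 12]
/      -> [0]
negate -> [0]
7      -> [0, 7]
*      -> [0]
-1     -> [0, -1]
-      -> [1]
negate -> [-1]
negate -> [1]
-46    -> [1, -46]
+      -> [-45]
-8     -> [-45, -8]
+      -> [-53]
5      -> [-53, 5]
*      -> [-265]
negate -> [265]
negate -> [-265]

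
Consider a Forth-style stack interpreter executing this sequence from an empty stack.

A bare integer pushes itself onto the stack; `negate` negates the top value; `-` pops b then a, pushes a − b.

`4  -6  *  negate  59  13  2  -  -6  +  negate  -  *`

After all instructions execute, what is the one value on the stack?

1536

4      → [4]
-6     → [4, -6]
*      → [-24]
negate → [24]
59     → [24, 59]
13     → [24, 59, 13]
2      → [24, 59, 13, 2]
-      → [24, 59, 11]
-6     → [24, 59, 11, -6]
+      → [24, 59, 5]
negate → [24, 59, -5]
-      → [24, 64]
*      → [1536]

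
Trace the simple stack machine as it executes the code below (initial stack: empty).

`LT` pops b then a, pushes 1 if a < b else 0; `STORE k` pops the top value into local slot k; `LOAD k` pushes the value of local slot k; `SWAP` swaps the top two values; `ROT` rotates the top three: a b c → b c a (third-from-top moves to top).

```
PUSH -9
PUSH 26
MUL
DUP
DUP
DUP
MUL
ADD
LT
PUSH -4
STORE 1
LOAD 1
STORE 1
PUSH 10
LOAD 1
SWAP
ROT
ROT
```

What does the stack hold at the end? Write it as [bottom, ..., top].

PUSH -9 : [-9]
PUSH 26 : [-9, 26]
MUL     : [-234]
DUP     : [-234, -234]
DUP     : [-234, -234, -234]
DUP     : [-234, -234, -234, -234]
MUL     : [-234, -234, 54756]
ADD     : [-234, 54522]
LT      : [1]
PUSH -4 : [1, -4]
STORE 1 : [1]
LOAD 1  : [1, -4]
STORE 1 : [1]
PUSH 10 : [1, 10]
LOAD 1  : [1, 10, -4]
SWAP    : [1, -4, 10]
ROT     : [-4, 10, 1]
ROT     : [10, 1, -4]

[10, 1, -4]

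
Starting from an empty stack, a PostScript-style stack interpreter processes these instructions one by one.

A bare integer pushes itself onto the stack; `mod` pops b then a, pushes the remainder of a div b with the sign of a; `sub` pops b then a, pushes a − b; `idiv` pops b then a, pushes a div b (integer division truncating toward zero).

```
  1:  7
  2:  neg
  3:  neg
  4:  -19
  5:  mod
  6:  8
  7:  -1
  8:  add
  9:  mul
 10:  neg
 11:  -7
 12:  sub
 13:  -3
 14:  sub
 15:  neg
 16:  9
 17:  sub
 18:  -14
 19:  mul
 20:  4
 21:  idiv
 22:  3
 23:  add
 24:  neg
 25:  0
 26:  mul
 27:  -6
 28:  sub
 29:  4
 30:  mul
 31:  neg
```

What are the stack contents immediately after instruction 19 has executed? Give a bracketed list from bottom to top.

7   : 7
neg : -7
neg : 7
-19 : 7 -19
mod : 7
8   : 7 8
-1  : 7 8 -1
add : 7 7
mul : 49
neg : -49
-7  : -49 -7
sub : -42
-3  : -42 -3
sub : -39
neg : 39
9   : 39 9
sub : 30
-14 : 30 -14
mul : -420

[-420]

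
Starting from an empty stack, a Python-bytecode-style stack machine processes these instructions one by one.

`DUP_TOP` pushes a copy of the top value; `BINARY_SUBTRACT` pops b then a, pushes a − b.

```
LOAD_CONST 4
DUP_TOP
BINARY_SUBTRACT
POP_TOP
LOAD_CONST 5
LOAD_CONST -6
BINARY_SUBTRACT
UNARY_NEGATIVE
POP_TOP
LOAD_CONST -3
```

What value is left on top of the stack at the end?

-3

LOAD_CONST 4    -> [4]
DUP_TOP         -> [4, 4]
BINARY_SUBTRACT -> [0]
POP_TOP         -> []
LOAD_CONST 5    -> [5]
LOAD_CONST -6   -> [5, -6]
BINARY_SUBTRACT -> [11]
UNARY_NEGATIVE  -> [-11]
POP_TOP         -> []
LOAD_CONST -3   -> [-3]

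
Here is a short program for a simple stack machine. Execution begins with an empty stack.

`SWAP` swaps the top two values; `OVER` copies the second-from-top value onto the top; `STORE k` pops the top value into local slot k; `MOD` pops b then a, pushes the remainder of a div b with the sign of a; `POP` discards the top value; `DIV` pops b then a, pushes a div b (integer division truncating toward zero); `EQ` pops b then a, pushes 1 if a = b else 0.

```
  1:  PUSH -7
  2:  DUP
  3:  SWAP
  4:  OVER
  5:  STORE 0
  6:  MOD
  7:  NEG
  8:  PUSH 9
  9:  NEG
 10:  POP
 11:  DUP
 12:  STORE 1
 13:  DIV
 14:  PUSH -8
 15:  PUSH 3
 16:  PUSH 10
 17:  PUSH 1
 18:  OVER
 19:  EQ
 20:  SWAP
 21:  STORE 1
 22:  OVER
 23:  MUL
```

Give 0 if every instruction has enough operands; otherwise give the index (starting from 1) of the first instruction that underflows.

PUSH -7 → [-7]
DUP     → [-7, -7]
SWAP    → [-7, -7]
OVER    → [-7, -7, -7]
STORE 0 → [-7, -7]
MOD     → [0]
NEG     → [0]
PUSH 9  → [0, 9]
NEG     → [0, -9]
POP     → [0]
DUP     → [0, 0]
STORE 1 → [0]
DIV  — needs 2 operands, stack has 1 → underflow

13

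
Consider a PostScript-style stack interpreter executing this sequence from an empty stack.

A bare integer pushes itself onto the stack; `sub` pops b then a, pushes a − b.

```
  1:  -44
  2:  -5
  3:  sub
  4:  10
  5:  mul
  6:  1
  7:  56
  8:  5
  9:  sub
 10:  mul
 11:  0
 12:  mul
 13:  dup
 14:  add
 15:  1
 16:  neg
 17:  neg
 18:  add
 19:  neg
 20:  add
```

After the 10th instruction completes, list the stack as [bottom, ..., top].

[-390, 51]

-44 → [-44]
-5  → [-44, -5]
sub → [-39]
10  → [-39, 10]
mul → [-390]
1   → [-390, 1]
56  → [-390, 1, 56]
5   → [-390, 1, 56, 5]
sub → [-390, 1, 51]
mul → [-390, 51]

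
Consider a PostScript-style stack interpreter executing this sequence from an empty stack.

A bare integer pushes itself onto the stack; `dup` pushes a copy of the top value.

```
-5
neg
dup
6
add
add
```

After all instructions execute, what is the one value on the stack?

-5  → -5
neg → 5
dup → 5 5
6   → 5 5 6
add → 5 11
add → 16

16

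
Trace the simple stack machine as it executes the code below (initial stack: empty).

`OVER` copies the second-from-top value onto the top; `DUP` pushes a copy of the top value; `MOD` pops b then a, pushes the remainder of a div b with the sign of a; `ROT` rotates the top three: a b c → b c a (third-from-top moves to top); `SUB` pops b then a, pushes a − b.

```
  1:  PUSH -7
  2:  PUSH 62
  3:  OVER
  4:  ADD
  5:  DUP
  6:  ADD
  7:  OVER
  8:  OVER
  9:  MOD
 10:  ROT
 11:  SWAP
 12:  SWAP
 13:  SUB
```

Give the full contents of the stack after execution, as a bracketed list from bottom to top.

[110, 0]

PUSH -7 → [-7]
PUSH 62 → [-7, 62]
OVER    → [-7, 62, -7]
ADD     → [-7, 55]
DUP     → [-7, 55, 55]
ADD     → [-7, 110]
OVER    → [-7, 110, -7]
OVER    → [-7, 110, -7, 110]
MOD     → [-7, 110, -7]
ROT     → [110, -7, -7]
SWAP    → [110, -7, -7]
SWAP    → [110, -7, -7]
SUB     → [110, 0]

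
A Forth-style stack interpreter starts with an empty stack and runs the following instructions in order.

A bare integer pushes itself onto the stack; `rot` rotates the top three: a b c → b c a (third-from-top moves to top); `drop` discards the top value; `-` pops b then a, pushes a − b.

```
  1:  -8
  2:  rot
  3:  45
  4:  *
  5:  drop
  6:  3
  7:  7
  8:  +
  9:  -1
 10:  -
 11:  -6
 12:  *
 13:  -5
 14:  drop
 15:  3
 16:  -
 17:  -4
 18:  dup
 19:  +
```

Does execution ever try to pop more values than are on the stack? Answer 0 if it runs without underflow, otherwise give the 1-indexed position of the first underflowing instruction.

2

-8 -> -8
rot  — needs 3 operands, stack has 1 → underflow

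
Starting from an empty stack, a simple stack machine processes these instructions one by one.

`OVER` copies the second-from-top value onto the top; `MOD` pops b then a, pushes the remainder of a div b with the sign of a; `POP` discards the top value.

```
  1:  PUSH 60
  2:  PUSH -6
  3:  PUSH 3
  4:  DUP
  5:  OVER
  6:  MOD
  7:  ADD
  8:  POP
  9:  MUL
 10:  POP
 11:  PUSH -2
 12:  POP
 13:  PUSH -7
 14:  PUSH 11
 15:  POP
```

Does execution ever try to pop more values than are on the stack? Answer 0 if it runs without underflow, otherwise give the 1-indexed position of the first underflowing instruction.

0

PUSH 60 → 60
PUSH -6 → 60 -6
PUSH 3  → 60 -6 3
DUP     → 60 -6 3 3
OVER    → 60 -6 3 3 3
MOD     → 60 -6 3 0
ADD     → 60 -6 3
POP     → 60 -6
MUL     → -360
POP     → (empty)
PUSH -2 → -2
POP     → (empty)
PUSH -7 → -7
PUSH 11 → -7 11
POP     → -7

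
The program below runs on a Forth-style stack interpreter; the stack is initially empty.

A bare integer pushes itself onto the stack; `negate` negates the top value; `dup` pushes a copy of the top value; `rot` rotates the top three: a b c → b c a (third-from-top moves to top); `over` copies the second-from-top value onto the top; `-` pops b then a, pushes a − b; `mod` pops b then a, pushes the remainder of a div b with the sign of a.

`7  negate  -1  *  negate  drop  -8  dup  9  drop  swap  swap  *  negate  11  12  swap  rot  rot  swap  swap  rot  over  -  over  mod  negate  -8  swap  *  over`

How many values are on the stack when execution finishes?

7       7
negate  -7
-1      -7 -1
*       7
negate  -7
drop    (empty)
-8      -8
dup     -8 -8
9       -8 -8 9
drop    -8 -8
swap    -8 -8
swap    -8 -8
*       64
negate  -64
11      -64 11
12      -64 11 12
swap    -64 12 11
rot     12 11 -64
rot     11 -64 12
swap    11 12 -64
swap    11 -64 12
rot     -64 12 11
over    -64 12 11 12
-       -64 12 -1
over    -64 12 -1 12
mod     -64 12 -1
negate  -64 12 1
-8      -64 12 1 -8
swap    -64 12 -8 1
*       -64 12 -8
over    -64 12 -8 12

4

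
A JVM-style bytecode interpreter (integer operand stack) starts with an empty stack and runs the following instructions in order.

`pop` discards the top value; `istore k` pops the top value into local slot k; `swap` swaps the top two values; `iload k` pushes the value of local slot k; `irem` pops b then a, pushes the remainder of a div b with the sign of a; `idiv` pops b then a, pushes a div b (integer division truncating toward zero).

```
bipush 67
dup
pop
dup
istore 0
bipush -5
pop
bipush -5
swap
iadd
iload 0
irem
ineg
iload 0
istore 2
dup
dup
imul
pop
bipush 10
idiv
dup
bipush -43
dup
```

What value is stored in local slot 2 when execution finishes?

67

bipush 67   [67]
dup         [67, 67]
pop         [67]
dup         [67, 67]
istore 0    [67]
bipush -5   [67, -5]
pop         [67]
bipush -5   [67, -5]
swap        [-5, 67]
iadd        [62]
iload 0     [62, 67]
irem        [62]
ineg        [-62]
iload 0     [-62, 67]
istore 2    [-62]
dup         [-62, -62]
dup         [-62, -62, -62]
imul        [-62, 3844]
pop         [-62]
bipush 10   [-62, 10]
idiv        [-6]
dup         [-6, -6]
bipush -43  [-6, -6, -43]
dup         [-6, -6, -43, -43]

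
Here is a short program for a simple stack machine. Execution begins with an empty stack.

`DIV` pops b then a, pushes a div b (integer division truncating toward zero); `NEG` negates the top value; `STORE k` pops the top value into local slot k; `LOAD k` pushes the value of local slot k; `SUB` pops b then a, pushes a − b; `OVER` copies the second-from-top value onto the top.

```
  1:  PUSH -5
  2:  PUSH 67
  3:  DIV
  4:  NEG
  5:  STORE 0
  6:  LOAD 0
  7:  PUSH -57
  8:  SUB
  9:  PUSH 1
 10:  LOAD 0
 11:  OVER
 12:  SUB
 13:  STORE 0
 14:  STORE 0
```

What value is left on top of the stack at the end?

57

PUSH -5  -> [-5]
PUSH 67  -> [-5, 67]
DIV      -> [0]
NEG      -> [0]
STORE 0  -> []
LOAD 0   -> [0]
PUSH -57 -> [0, -57]
SUB      -> [57]
PUSH 1   -> [57, 1]
LOAD 0   -> [57, 1, 0]
OVER     -> [57, 1, 0, 1]
SUB      -> [57, 1, -1]
STORE 0  -> [57, 1]
STORE 0  -> [57]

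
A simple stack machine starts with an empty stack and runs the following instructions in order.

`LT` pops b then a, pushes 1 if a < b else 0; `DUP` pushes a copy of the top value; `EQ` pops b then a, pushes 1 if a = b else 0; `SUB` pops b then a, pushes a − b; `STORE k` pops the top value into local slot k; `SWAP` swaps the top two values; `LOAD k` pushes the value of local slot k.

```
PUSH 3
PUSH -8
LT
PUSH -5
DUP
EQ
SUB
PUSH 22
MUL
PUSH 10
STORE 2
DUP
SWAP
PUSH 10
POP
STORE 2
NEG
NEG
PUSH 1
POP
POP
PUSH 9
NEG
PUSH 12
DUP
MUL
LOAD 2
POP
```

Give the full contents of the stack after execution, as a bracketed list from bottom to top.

PUSH 3  → [3]
PUSH -8 → [3, -8]
LT      → [0]
PUSH -5 → [0, -5]
DUP     → [0, -5, -5]
EQ      → [0, 1]
SUB     → [-1]
PUSH 22 → [-1, 22]
MUL     → [-22]
PUSH 10 → [-22, 10]
STORE 2 → [-22]
DUP     → [-22, -22]
SWAP    → [-22, -22]
PUSH 10 → [-22, -22, 10]
POP     → [-22, -22]
STORE 2 → [-22]
NEG     → [22]
NEG     → [-22]
PUSH 1  → [-22, 1]
POP     → [-22]
POP     → []
PUSH 9  → [9]
NEG     → [-9]
PUSH 12 → [-9, 12]
DUP     → [-9, 12, 12]
MUL     → [-9, 144]
LOAD 2  → [-9, 144, -22]
POP     → [-9, 144]

[-9, 144]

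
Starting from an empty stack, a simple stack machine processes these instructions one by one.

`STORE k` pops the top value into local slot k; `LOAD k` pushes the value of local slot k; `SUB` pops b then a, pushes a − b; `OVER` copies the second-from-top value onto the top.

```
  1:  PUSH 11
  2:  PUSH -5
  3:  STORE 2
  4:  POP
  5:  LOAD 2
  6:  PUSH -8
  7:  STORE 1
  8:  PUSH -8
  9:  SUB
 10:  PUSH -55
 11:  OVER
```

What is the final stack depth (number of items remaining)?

PUSH 11  -> [11]
PUSH -5  -> [11, -5]
STORE 2  -> [11]
POP      -> []
LOAD 2   -> [-5]
PUSH -8  -> [-5, -8]
STORE 1  -> [-5]
PUSH -8  -> [-5, -8]
SUB      -> [3]
PUSH -55 -> [3, -55]
OVER     -> [3, -55, 3]

3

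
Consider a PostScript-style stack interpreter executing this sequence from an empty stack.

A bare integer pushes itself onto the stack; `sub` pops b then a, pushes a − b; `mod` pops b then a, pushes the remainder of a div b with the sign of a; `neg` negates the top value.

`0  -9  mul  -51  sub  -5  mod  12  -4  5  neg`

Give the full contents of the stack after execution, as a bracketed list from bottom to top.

0   : 0
-9  : 0 -9
mul : 0
-51 : 0 -51
sub : 51
-5  : 51 -5
mod : 1
12  : 1 12
-4  : 1 12 -4
5   : 1 12 -4 5
neg : 1 12 -4 -5

[1, 12, -4, -5]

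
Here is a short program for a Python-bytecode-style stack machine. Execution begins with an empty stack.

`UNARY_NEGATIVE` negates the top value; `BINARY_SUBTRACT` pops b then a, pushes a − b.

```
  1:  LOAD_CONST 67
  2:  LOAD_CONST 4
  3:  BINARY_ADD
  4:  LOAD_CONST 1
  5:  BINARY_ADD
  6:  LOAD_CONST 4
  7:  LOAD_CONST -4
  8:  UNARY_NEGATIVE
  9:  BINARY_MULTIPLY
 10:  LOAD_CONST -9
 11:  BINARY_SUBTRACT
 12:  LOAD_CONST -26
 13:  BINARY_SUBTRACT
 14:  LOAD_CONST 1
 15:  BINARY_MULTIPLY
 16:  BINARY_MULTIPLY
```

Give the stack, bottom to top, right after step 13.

[72, 51]

LOAD_CONST 67   : 67
LOAD_CONST 4    : 67 4
BINARY_ADD      : 71
LOAD_CONST 1    : 71 1
BINARY_ADD      : 72
LOAD_CONST 4    : 72 4
LOAD_CONST -4   : 72 4 -4
UNARY_NEGATIVE  : 72 4 4
BINARY_MULTIPLY : 72 16
LOAD_CONST -9   : 72 16 -9
BINARY_SUBTRACT : 72 25
LOAD_CONST -26  : 72 25 -26
BINARY_SUBTRACT : 72 51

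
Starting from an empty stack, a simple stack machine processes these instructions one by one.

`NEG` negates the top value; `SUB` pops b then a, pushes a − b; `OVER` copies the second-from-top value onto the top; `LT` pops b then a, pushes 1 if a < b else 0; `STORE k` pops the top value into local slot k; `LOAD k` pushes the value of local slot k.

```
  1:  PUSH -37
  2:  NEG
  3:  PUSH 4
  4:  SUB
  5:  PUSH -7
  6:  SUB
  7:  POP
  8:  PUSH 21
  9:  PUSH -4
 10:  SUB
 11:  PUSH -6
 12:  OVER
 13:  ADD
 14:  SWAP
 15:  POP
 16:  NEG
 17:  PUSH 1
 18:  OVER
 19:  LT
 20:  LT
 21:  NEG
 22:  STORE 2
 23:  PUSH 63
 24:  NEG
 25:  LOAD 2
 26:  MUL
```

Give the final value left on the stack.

PUSH -37 -> [-37]
NEG      -> [37]
PUSH 4   -> [37, 4]
SUB      -> [33]
PUSH -7  -> [33, -7]
SUB      -> [40]
POP      -> []
PUSH 21  -> [21]
PUSH -4  -> [21, -4]
SUB      -> [25]
PUSH -6  -> [25, -6]
OVER     -> [25, -6, 25]
ADD      -> [25, 19]
SWAP     -> [19, 25]
POP      -> [19]
NEG      -> [-19]
PUSH 1   -> [-19, 1]
OVER     -> [-19, 1, -19]
LT       -> [-19, 0]
LT       -> [1]
NEG      -> [-1]
STORE 2  -> []
PUSH 63  -> [63]
NEG      -> [-63]
LOAD 2   -> [-63, -1]
MUL      -> [63]

63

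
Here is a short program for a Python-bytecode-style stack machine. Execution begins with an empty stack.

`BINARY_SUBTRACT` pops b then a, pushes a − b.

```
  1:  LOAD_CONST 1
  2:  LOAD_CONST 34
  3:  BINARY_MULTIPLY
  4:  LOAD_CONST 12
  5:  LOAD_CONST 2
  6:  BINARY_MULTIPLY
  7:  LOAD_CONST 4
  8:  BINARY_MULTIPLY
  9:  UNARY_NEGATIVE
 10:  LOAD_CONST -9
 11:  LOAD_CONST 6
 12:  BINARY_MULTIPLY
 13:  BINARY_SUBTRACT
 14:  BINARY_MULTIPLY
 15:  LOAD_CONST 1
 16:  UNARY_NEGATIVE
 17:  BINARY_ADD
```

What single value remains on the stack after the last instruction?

LOAD_CONST 1    : 1
LOAD_CONST 34   : 1 34
BINARY_MULTIPLY : 34
LOAD_CONST 12   : 34 12
LOAD_CONST 2    : 34 12 2
BINARY_MULTIPLY : 34 24
LOAD_CONST 4    : 34 24 4
BINARY_MULTIPLY : 34 96
UNARY_NEGATIVE  : 34 -96
LOAD_CONST -9   : 34 -96 -9
LOAD_CONST 6    : 34 -96 -9 6
BINARY_MULTIPLY : 34 -96 -54
BINARY_SUBTRACT : 34 -42
BINARY_MULTIPLY : -1428
LOAD_CONST 1    : -1428 1
UNARY_NEGATIVE  : -1428 -1
BINARY_ADD      : -1429

-1429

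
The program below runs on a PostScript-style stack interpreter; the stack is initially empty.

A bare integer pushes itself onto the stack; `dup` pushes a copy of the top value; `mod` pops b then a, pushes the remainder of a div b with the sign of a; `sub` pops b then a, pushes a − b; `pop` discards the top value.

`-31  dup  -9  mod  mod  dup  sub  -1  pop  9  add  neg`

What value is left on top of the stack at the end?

-31 → -31
dup → -31 -31
-9  → -31 -31 -9
mod → -31 -4
mod → -3
dup → -3 -3
sub → 0
-1  → 0 -1
pop → 0
9   → 0 9
add → 9
neg → -9

-9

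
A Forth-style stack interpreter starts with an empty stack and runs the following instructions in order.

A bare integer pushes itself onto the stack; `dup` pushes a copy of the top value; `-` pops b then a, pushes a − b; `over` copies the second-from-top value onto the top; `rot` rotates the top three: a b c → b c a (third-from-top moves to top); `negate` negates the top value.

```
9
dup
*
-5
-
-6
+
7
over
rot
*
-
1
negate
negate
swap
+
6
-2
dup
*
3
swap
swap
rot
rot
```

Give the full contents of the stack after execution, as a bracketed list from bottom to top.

9      -> [9]
dup    -> [9, 9]
*      -> [81]
-5     -> [81, -5]
-      -> [86]
-6     -> [86, -6]
+      -> [80]
7      -> [80, 7]
over   -> [80, 7, 80]
rot    -> [7, 80, 80]
*      -> [7, 6400]
-      -> [-6393]
1      -> [-6393, 1]
negate -> [-6393, -1]
negate -> [-6393, 1]
swap   -> [1, -6393]
+      -> [-6392]
6      -> [-6392, 6]
-2     -> [-6392, 6, -2]
dup    -> [-6392, 6, -2, -2]
*      -> [-6392, 6, 4]
3      -> [-6392, 6, 4, 3]
swap   -> [-6392, 6, 3, 4]
swap   -> [-6392, 6, 4, 3]
rot    -> [-6392, 4, 3, 6]
rot    -> [-6392, 3, 6, 4]

[-6392, 3, 6, 4]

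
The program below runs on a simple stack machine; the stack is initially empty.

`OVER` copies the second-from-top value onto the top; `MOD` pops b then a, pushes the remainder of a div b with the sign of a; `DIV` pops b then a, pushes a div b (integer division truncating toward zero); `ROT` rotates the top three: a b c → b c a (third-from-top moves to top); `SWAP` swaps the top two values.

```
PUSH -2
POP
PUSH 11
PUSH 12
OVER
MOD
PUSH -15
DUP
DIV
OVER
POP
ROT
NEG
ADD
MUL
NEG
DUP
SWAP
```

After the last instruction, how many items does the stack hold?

2

PUSH -2  → -2
POP      → (empty)
PUSH 11  → 11
PUSH 12  → 11 12
OVER     → 11 12 11
MOD      → 11 1
PUSH -15 → 11 1 -15
DUP      → 11 1 -15 -15
DIV      → 11 1 1
OVER     → 11 1 1 1
POP      → 11 1 1
ROT      → 1 1 11
NEG      → 1 1 -11
ADD      → 1 -10
MUL      → -10
NEG      → 10
DUP      → 10 10
SWAP     → 10 10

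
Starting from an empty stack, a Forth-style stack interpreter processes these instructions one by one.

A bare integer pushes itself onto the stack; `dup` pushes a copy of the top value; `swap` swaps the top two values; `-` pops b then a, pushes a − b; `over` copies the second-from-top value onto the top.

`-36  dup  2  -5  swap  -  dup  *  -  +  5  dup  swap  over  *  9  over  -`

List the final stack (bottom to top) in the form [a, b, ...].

-36   -36
dup   -36 -36
2     -36 -36 2
-5    -36 -36 2 -5
swap  -36 -36 -5 2
-     -36 -36 -7
dup   -36 -36 -7 -7
*     -36 -36 49
-     -36 -85
+     -121
5     -121 5
dup   -121 5 5
swap  -121 5 5
over  -121 5 5 5
*     -121 5 25
9     -121 5 25 9
over  -121 5 25 9 25
-     -121 5 25 -16

[-121, 5, 25, -16]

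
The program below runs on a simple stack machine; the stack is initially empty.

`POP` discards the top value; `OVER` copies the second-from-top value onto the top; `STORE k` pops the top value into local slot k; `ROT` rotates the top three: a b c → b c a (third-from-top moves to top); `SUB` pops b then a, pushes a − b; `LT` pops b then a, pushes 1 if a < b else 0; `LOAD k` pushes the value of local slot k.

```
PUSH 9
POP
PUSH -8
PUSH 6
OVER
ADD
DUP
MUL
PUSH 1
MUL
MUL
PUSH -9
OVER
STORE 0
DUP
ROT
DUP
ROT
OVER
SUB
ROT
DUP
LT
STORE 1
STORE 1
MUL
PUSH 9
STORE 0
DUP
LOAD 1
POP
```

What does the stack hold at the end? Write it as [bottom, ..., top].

[288, 288]

PUSH 9  : 9
POP     : (empty)
PUSH -8 : -8
PUSH 6  : -8 6
OVER    : -8 6 -8
ADD     : -8 -2
DUP     : -8 -2 -2
MUL     : -8 4
PUSH 1  : -8 4 1
MUL     : -8 4
MUL     : -32
PUSH -9 : -32 -9
OVER    : -32 -9 -32
STORE 0 : -32 -9
DUP     : -32 -9 -9
ROT     : -9 -9 -32
DUP     : -9 -9 -32 -32
ROT     : -9 -32 -32 -9
OVER    : -9 -32 -32 -9 -32
SUB     : -9 -32 -32 23
ROT     : -9 -32 23 -32
DUP     : -9 -32 23 -32 -32
LT      : -9 -32 23 0
STORE 1 : -9 -32 23
STORE 1 : -9 -32
MUL     : 288
PUSH 9  : 288 9
STORE 0 : 288
DUP     : 288 288
LOAD 1  : 288 288 23
POP     : 288 288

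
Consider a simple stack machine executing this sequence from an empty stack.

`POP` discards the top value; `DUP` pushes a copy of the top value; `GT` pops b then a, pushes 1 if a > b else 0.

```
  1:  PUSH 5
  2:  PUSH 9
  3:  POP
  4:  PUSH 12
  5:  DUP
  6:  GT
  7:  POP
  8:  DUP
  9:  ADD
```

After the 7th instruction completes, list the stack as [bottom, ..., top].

PUSH 5   5
PUSH 9   5 9
POP      5
PUSH 12  5 12
DUP      5 12 12
GT       5 0
POP      5

[5]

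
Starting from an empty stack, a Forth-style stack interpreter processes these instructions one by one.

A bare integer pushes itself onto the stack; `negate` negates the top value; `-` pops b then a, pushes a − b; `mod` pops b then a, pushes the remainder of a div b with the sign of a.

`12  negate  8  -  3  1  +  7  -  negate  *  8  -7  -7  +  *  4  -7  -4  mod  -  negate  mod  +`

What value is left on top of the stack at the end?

-60

12     -> 12
negate -> -12
8      -> -12 8
-      -> -20
3      -> -20 3
1      -> -20 3 1
+      -> -20 4
7      -> -20 4 7
-      -> -20 -3
negate -> -20 3
*      -> -60
8      -> -60 8
-7     -> -60 8 -7
-7     -> -60 8 -7 -7
+      -> -60 8 -14
*      -> -60 -112
4      -> -60 -112 4
-7     -> -60 -112 4 -7
-4     -> -60 -112 4 -7 -4
mod    -> -60 -112 4 -3
-      -> -60 -112 7
negate -> -60 -112 -7
mod    -> -60 0
+      -> -60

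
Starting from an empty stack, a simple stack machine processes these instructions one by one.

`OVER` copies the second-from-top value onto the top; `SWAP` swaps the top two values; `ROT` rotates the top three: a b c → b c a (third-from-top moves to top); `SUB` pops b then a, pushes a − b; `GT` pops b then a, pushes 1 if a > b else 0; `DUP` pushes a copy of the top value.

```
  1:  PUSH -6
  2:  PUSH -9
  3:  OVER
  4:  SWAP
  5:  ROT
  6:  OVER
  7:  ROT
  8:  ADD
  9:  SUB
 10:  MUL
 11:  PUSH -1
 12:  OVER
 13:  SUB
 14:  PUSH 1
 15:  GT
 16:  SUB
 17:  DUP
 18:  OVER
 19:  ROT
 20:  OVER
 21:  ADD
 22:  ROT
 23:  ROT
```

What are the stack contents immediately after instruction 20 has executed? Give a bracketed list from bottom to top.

[-73, -73, -73, -73]

PUSH -6 -> [-6]
PUSH -9 -> [-6, -9]
OVER    -> [-6, -9, -6]
SWAP    -> [-6, -6, -9]
ROT     -> [-6, -9, -6]
OVER    -> [-6, -9, -6, -9]
ROT     -> [-6, -6, -9, -9]
ADD     -> [-6, -6, -18]
SUB     -> [-6, 12]
MUL     -> [-72]
PUSH -1 -> [-72, -1]
OVER    -> [-72, -1, -72]
SUB     -> [-72, 71]
PUSH 1  -> [-72, 71, 1]
GT      -> [-72, 1]
SUB     -> [-73]
DUP     -> [-73, -73]
OVER    -> [-73, -73, -73]
ROT     -> [-73, -73, -73]
OVER    -> [-73, -73, -73, -73]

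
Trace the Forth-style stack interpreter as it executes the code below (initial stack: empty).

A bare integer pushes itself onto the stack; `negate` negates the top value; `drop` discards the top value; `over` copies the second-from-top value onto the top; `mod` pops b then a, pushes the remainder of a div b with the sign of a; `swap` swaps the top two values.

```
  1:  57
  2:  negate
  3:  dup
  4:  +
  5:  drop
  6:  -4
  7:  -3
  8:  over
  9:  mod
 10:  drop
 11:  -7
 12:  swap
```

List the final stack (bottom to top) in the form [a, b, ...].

[-7, -4]

57     -> 57
negate -> -57
dup    -> -57 -57
+      -> -114
drop   -> (empty)
-4     -> -4
-3     -> -4 -3
over   -> -4 -3 -4
mod    -> -4 -3
drop   -> -4
-7     -> -4 -7
swap   -> -7 -4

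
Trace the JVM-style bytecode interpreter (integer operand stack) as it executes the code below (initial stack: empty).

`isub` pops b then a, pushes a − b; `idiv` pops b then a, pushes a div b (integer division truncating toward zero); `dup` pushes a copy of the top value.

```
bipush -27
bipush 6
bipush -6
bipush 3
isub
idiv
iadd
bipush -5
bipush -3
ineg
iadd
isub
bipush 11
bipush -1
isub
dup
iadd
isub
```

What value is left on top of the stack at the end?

-49

bipush -27 → [-27]
bipush 6   → [-27, 6]
bipush -6  → [-27, 6, -6]
bipush 3   → [-27, 6, -6, 3]
isub       → [-27, 6, -9]
idiv       → [-27, 0]
iadd       → [-27]
bipush -5  → [-27, -5]
bipush -3  → [-27, -5, -3]
ineg       → [-27, -5, 3]
iadd       → [-27, -2]
isub       → [-25]
bipush 11  → [-25, 11]
bipush -1  → [-25, 11, -1]
isub       → [-25, 12]
dup        → [-25, 12, 12]
iadd       → [-25, 24]
isub       → [-49]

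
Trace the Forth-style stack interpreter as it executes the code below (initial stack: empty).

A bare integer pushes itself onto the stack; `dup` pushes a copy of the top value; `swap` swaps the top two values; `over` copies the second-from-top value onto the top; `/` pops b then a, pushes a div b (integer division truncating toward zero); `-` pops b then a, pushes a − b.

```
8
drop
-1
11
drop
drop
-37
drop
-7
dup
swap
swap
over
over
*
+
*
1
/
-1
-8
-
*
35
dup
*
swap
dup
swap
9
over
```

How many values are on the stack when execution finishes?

8    : 8
drop : (empty)
-1   : -1
11   : -1 11
drop : -1
drop : (empty)
-37  : -37
drop : (empty)
-7   : -7
dup  : -7 -7
swap : -7 -7
swap : -7 -7
over : -7 -7 -7
over : -7 -7 -7 -7
*    : -7 -7 49
+    : -7 42
*    : -294
1    : -294 1
/    : -294
-1   : -294 -1
-8   : -294 -1 -8
-    : -294 7
*    : -2058
35   : -2058 35
dup  : -2058 35 35
*    : -2058 1225
swap : 1225 -2058
dup  : 1225 -2058 -2058
swap : 1225 -2058 -2058
9    : 1225 -2058 -2058 9
over : 1225 -2058 -2058 9 -2058

5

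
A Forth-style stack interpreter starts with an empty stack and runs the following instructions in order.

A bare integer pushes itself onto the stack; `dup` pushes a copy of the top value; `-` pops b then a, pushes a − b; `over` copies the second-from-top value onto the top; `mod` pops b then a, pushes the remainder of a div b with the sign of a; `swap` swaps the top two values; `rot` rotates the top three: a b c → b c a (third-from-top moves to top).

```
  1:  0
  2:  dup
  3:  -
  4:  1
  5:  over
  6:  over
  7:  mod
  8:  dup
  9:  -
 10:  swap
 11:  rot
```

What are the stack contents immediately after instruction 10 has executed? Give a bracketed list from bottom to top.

0     0
dup   0 0
-     0
1     0 1
over  0 1 0
over  0 1 0 1
mod   0 1 0
dup   0 1 0 0
-     0 1 0
swap  0 0 1

[0, 0, 1]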